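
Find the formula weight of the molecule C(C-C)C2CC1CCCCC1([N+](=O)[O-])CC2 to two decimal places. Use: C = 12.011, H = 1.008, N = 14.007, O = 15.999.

Molecular formula: C13H23NO2.
M = 13×12.011 + 23×1.008 + 1×14.007 + 2×15.999 = 225.33 g/mol.

225.33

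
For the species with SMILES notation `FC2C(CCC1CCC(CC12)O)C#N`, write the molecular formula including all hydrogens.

Heavy atoms from the SMILES: 11 C, 1 F, 1 N, 1 O.
Implicit hydrogens by atom environment:
  5 × C: 2 H each → 10
  5 × C: 1 H each → 5
  1 × C: no H
  1 × F: no H
  1 × N: no H
  1 × O: 1 H
  Total hydrogens = 16.
Molecular formula: C11H16FNO

C11H16FNO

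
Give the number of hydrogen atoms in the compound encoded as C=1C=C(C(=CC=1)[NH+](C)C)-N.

13

Hydrogens are implicit in SMILES; fill each atom to its normal valence:
  4 × C (aromatic): 1 H each → 4
  2 × C: 3 H each → 6
  2 × C (aromatic): no H
  1 × N: 2 H
  1 × N (charge +1): 1 H
  Total hydrogens = 13.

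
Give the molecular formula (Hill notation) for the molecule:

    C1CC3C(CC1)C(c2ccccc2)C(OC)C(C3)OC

C18H26O2

Heavy atoms from the SMILES: 18 C, 2 O.
Implicit hydrogens by atom environment:
  5 × C: 2 H each → 10
  5 × C: 1 H each → 5
  5 × C (aromatic): 1 H each → 5
  2 × C: 3 H each → 6
  2 × O: no H
  1 × C (aromatic): no H
  Total hydrogens = 26.
Molecular formula: C18H26O2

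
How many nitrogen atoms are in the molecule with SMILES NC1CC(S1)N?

2

The symbol for nitrogen appears 2 times in the SMILES.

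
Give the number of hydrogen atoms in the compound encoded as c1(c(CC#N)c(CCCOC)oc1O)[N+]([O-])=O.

Hydrogens are implicit in SMILES; fill each atom to its normal valence:
  4 × C: 2 H each → 8
  4 × C (aromatic): no H
  2 × O: no H
  1 × C: 3 H
  1 × C: no H
  1 × N (charge +1): no H
  1 × N: no H
  1 × O: 1 H
  1 × O (aromatic): no H
  1 × O (charge -1): no H
  Total hydrogens = 12.

12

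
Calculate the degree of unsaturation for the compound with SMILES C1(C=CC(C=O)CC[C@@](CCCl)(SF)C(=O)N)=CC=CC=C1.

7

Molecular formula from the SMILES: C16H19ClFNO2S.
DoU = (2C + 2 + N − H − X)/2 = (2·16 + 2 + 1 − 19 − 2)/2 = 14/2 = 7.
(Structurally: 1 ring(s) + 6 π bond(s) = 7.)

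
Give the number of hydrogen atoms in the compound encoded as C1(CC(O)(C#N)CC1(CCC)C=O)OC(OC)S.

19

Hydrogens are implicit in SMILES; fill each atom to its normal valence:
  4 × C: 2 H each → 8
  3 × C: 1 H each → 3
  3 × C: no H
  3 × O: no H
  2 × C: 3 H each → 6
  1 × N: no H
  1 × O: 1 H
  1 × S: 1 H
  Total hydrogens = 19.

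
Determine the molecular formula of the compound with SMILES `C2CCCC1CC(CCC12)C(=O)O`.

C11H18O2

Heavy atoms from the SMILES: 11 C, 2 O.
Implicit hydrogens by atom environment:
  7 × C: 2 H each → 14
  3 × C: 1 H each → 3
  1 × C: no H
  1 × O: 1 H
  1 × O: no H
  Total hydrogens = 18.
Molecular formula: C11H18O2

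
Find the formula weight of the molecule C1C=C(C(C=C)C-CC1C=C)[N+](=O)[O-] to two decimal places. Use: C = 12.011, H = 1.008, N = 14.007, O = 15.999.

193.25

Molecular formula: C11H15NO2.
M = 11×12.011 + 15×1.008 + 1×14.007 + 2×15.999 = 193.25 g/mol.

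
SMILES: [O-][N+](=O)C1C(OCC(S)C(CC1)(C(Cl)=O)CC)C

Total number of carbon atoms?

11

The symbol for carbon appears 11 times in the SMILES. (Cl is a single chlorine, not C + l.)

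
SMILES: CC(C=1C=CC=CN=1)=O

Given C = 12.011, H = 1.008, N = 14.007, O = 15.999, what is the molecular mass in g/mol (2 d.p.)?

121.14

Molecular formula: C7H7NO.
M = 7×12.011 + 7×1.008 + 1×14.007 + 1×15.999 = 121.14 g/mol.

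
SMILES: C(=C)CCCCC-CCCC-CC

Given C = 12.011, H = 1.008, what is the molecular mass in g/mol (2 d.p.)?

Molecular formula: C13H26.
M = 13×12.011 + 26×1.008 = 182.35 g/mol.

182.35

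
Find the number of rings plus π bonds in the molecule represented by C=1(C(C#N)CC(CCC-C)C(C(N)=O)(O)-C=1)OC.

5

Molecular formula from the SMILES: C13H20N2O3.
DoU = (2C + 2 + N − H − X)/2 = (2·13 + 2 + 2 − 20 − 0)/2 = 10/2 = 5.
(Structurally: 1 ring(s) + 4 π bond(s) = 5.)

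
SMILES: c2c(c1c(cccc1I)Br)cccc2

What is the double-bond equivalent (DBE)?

8

Molecular formula from the SMILES: C12H8BrI.
DoU = (2C + 2 + N − H − X)/2 = (2·12 + 2 + 0 − 8 − 2)/2 = 16/2 = 8.
(Structurally: 2 ring(s) + 6 π bond(s) = 8.)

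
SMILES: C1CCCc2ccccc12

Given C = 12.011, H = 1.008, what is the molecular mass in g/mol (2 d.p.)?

132.21

Molecular formula: C10H12.
M = 10×12.011 + 12×1.008 = 132.21 g/mol.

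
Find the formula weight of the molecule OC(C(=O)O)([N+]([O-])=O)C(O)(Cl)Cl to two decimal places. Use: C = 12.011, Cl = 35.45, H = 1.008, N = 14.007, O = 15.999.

219.96

Molecular formula: C3H3Cl2NO6.
M = 3×12.011 + 2×35.45 + 3×1.008 + 1×14.007 + 6×15.999 = 219.96 g/mol.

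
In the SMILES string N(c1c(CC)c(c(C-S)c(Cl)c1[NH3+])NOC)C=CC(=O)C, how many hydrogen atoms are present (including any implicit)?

Hydrogens are implicit in SMILES; fill each atom to its normal valence:
  6 × C (aromatic): no H
  3 × C: 3 H each → 9
  2 × C: 2 H each → 4
  2 × C: 1 H each → 2
  2 × N: 1 H each → 2
  2 × O: no H
  1 × C: no H
  1 × Cl: no H
  1 × N (charge +1): 3 H
  1 × S: 1 H
  Total hydrogens = 21.

21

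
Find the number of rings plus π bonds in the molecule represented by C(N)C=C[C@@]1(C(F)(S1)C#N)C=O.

Molecular formula from the SMILES: C7H7FN2OS.
DoU = (2C + 2 + N − H − X)/2 = (2·7 + 2 + 2 − 7 − 1)/2 = 10/2 = 5.
(Structurally: 1 ring(s) + 4 π bond(s) = 5.)

5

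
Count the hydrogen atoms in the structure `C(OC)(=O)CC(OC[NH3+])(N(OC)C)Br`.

Hydrogens are implicit in SMILES; fill each atom to its normal valence:
  4 × O: no H
  3 × C: 3 H each → 9
  2 × C: 2 H each → 4
  2 × C: no H
  1 × Br: no H
  1 × N (charge +1): 3 H
  1 × N: no H
  Total hydrogens = 16.

16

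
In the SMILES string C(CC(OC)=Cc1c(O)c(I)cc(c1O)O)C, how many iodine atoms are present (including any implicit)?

The symbol for iodine appears 1 time in the SMILES.

1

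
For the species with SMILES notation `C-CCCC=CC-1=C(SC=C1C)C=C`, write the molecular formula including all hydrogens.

C13H18S

Heavy atoms from the SMILES: 13 C, 1 S.
Implicit hydrogens by atom environment:
  4 × C: 2 H each → 8
  3 × C: 1 H each → 3
  3 × C (aromatic): no H
  2 × C: 3 H each → 6
  1 × C (aromatic): 1 H
  1 × S (aromatic): no H
  Total hydrogens = 18.
Molecular formula: C13H18S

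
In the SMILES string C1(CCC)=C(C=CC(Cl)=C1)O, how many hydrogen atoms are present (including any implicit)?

11

Hydrogens are implicit in SMILES; fill each atom to its normal valence:
  3 × C (aromatic): 1 H each → 3
  3 × C (aromatic): no H
  2 × C: 2 H each → 4
  1 × C: 3 H
  1 × Cl: no H
  1 × O: 1 H
  Total hydrogens = 11.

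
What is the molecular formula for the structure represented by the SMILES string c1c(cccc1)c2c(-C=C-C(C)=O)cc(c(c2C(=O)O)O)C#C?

Heavy atoms from the SMILES: 19 C, 4 O.
Implicit hydrogens by atom environment:
  6 × C (aromatic): 1 H each → 6
  6 × C (aromatic): no H
  3 × C: 1 H each → 3
  3 × C: no H
  2 × O: 1 H each → 2
  2 × O: no H
  1 × C: 3 H
  Total hydrogens = 14.
Molecular formula: C19H14O4

C19H14O4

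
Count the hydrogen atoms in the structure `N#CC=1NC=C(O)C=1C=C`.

Hydrogens are implicit in SMILES; fill each atom to its normal valence:
  3 × C (aromatic): no H
  1 × C: 2 H
  1 × C (aromatic): 1 H
  1 × C: 1 H
  1 × C: no H
  1 × N (aromatic): 1 H
  1 × N: no H
  1 × O: 1 H
  Total hydrogens = 6.

6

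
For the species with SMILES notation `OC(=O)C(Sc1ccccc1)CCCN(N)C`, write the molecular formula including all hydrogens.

C12H18N2O2S

Heavy atoms from the SMILES: 12 C, 2 N, 2 O, 1 S.
Implicit hydrogens by atom environment:
  5 × C (aromatic): 1 H each → 5
  3 × C: 2 H each → 6
  1 × C: 3 H
  1 × C: 1 H
  1 × C: no H
  1 × C (aromatic): no H
  1 × N: 2 H
  1 × N: no H
  1 × O: 1 H
  1 × O: no H
  1 × S: no H
  Total hydrogens = 18.
Molecular formula: C12H18N2O2S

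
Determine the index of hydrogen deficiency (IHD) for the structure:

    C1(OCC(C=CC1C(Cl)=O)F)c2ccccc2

Molecular formula from the SMILES: C13H12ClFO2.
DoU = (2C + 2 + N − H − X)/2 = (2·13 + 2 + 0 − 12 − 2)/2 = 14/2 = 7.
(Structurally: 2 ring(s) + 5 π bond(s) = 7.)

7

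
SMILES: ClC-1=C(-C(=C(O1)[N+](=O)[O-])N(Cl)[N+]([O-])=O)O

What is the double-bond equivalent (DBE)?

5

Molecular formula from the SMILES: C4HCl2N3O6.
DoU = (2C + 2 + N − H − X)/2 = (2·4 + 2 + 3 − 1 − 2)/2 = 10/2 = 5.
(Structurally: 1 ring(s) + 4 π bond(s) = 5.)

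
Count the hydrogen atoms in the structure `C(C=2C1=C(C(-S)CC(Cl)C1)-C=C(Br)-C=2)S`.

12

Hydrogens are implicit in SMILES; fill each atom to its normal valence:
  4 × C (aromatic): no H
  3 × C: 2 H each → 6
  2 × C (aromatic): 1 H each → 2
  2 × C: 1 H each → 2
  2 × S: 1 H each → 2
  1 × Br: no H
  1 × Cl: no H
  Total hydrogens = 12.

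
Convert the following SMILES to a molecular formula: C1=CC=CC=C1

C6H6

Heavy atoms from the SMILES: 6 C.
Implicit hydrogens by atom environment:
  6 × C (aromatic): 1 H each → 6
  Total hydrogens = 6.
Molecular formula: C6H6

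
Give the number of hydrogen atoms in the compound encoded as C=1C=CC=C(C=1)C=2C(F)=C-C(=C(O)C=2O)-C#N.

8

Hydrogens are implicit in SMILES; fill each atom to its normal valence:
  6 × C (aromatic): 1 H each → 6
  6 × C (aromatic): no H
  2 × O: 1 H each → 2
  1 × C: no H
  1 × F: no H
  1 × N: no H
  Total hydrogens = 8.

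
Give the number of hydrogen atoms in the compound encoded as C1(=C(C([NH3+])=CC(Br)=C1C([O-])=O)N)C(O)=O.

Hydrogens are implicit in SMILES; fill each atom to its normal valence:
  5 × C (aromatic): no H
  2 × C: no H
  2 × O: no H
  1 × Br: no H
  1 × C (aromatic): 1 H
  1 × N (charge +1): 3 H
  1 × N: 2 H
  1 × O: 1 H
  1 × O (charge -1): no H
  Total hydrogens = 7.

7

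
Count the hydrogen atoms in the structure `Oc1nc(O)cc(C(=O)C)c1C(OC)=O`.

Hydrogens are implicit in SMILES; fill each atom to its normal valence:
  4 × C (aromatic): no H
  3 × O: no H
  2 × C: 3 H each → 6
  2 × C: no H
  2 × O: 1 H each → 2
  1 × C (aromatic): 1 H
  1 × N (aromatic): no H
  Total hydrogens = 9.

9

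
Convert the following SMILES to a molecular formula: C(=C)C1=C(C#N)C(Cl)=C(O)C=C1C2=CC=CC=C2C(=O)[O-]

C16H9ClNO3-

Heavy atoms from the SMILES: 16 C, 1 Cl, 1 N, 3 O.
Implicit hydrogens by atom environment:
  7 × C (aromatic): no H
  5 × C (aromatic): 1 H each → 5
  2 × C: no H
  1 × C: 2 H
  1 × C: 1 H
  1 × Cl: no H
  1 × N: no H
  1 × O: 1 H
  1 × O: no H
  1 × O (charge -1): no H
  Total hydrogens = 9.
Net charge -1.
Molecular formula: C16H9ClNO3-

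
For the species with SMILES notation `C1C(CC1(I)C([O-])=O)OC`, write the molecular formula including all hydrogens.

Heavy atoms from the SMILES: 6 C, 1 I, 3 O.
Implicit hydrogens by atom environment:
  2 × C: 2 H each → 4
  2 × C: no H
  2 × O: no H
  1 × C: 3 H
  1 × C: 1 H
  1 × I: no H
  1 × O (charge -1): no H
  Total hydrogens = 8.
Net charge -1.
Molecular formula: C6H8IO3-

C6H8IO3-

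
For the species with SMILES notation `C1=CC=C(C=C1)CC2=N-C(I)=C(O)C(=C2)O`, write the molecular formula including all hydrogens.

Heavy atoms from the SMILES: 12 C, 1 I, 1 N, 2 O.
Implicit hydrogens by atom environment:
  6 × C (aromatic): 1 H each → 6
  5 × C (aromatic): no H
  2 × O: 1 H each → 2
  1 × C: 2 H
  1 × I: no H
  1 × N (aromatic): no H
  Total hydrogens = 10.
Molecular formula: C12H10INO2

C12H10INO2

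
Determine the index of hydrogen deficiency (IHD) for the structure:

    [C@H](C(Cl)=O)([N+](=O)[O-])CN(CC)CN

Molecular formula from the SMILES: C6H12ClN3O3.
DoU = (2C + 2 + N − H − X)/2 = (2·6 + 2 + 3 − 12 − 1)/2 = 4/2 = 2.
(Structurally: 0 ring(s) + 2 π bond(s) = 2.)

2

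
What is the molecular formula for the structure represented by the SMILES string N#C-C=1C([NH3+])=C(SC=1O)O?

C5H5N2O2S+

Heavy atoms from the SMILES: 5 C, 2 N, 2 O, 1 S.
Implicit hydrogens by atom environment:
  4 × C (aromatic): no H
  2 × O: 1 H each → 2
  1 × C: no H
  1 × N (charge +1): 3 H
  1 × N: no H
  1 × S (aromatic): no H
  Total hydrogens = 5.
Net charge +1.
Molecular formula: C5H5N2O2S+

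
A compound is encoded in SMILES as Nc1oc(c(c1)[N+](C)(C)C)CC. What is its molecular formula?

C9H17N2O+

Heavy atoms from the SMILES: 9 C, 2 N, 1 O.
Implicit hydrogens by atom environment:
  4 × C: 3 H each → 12
  3 × C (aromatic): no H
  1 × C: 2 H
  1 × C (aromatic): 1 H
  1 × N: 2 H
  1 × N (charge +1): no H
  1 × O (aromatic): no H
  Total hydrogens = 17.
Net charge +1.
Molecular formula: C9H17N2O+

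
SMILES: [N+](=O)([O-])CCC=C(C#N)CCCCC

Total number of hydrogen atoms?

Hydrogens are implicit in SMILES; fill each atom to its normal valence:
  6 × C: 2 H each → 12
  2 × C: no H
  1 × C: 3 H
  1 × C: 1 H
  1 × N: no H
  1 × N (charge +1): no H
  1 × O: no H
  1 × O (charge -1): no H
  Total hydrogens = 16.

16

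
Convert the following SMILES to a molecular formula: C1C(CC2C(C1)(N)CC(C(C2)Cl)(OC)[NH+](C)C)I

Heavy atoms from the SMILES: 13 C, 1 Cl, 1 I, 2 N, 1 O.
Implicit hydrogens by atom environment:
  5 × C: 2 H each → 10
  3 × C: 3 H each → 9
  3 × C: 1 H each → 3
  2 × C: no H
  1 × Cl: no H
  1 × I: no H
  1 × N: 2 H
  1 × N (charge +1): 1 H
  1 × O: no H
  Total hydrogens = 25.
Net charge +1.
Molecular formula: C13H25ClIN2O+

C13H25ClIN2O+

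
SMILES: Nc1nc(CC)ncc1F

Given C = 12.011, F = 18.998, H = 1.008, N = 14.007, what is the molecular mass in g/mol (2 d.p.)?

Molecular formula: C6H8FN3.
M = 6×12.011 + 1×18.998 + 8×1.008 + 3×14.007 = 141.15 g/mol.

141.15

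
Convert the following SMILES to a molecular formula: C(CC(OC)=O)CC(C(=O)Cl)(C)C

C9H15ClO3

Heavy atoms from the SMILES: 9 C, 1 Cl, 3 O.
Implicit hydrogens by atom environment:
  3 × C: 3 H each → 9
  3 × C: 2 H each → 6
  3 × C: no H
  3 × O: no H
  1 × Cl: no H
  Total hydrogens = 15.
Molecular formula: C9H15ClO3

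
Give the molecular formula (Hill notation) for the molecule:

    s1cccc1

C4H4S

Heavy atoms from the SMILES: 4 C, 1 S.
Implicit hydrogens by atom environment:
  4 × C (aromatic): 1 H each → 4
  1 × S (aromatic): no H
  Total hydrogens = 4.
Molecular formula: C4H4S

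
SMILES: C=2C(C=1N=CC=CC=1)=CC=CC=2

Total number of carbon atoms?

11

The symbol for carbon appears 11 times in the SMILES.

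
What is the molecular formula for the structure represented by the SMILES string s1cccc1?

Heavy atoms from the SMILES: 4 C, 1 S.
Implicit hydrogens by atom environment:
  4 × C (aromatic): 1 H each → 4
  1 × S (aromatic): no H
  Total hydrogens = 4.
Molecular formula: C4H4S

C4H4S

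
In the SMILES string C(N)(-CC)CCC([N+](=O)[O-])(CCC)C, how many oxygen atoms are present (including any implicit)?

2

The symbol for oxygen appears 2 times in the SMILES.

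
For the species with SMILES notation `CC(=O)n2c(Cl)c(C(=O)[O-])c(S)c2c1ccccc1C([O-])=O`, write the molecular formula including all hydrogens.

[C14H8ClNO5S]2-

Heavy atoms from the SMILES: 14 C, 1 Cl, 1 N, 5 O, 1 S.
Implicit hydrogens by atom environment:
  6 × C (aromatic): no H
  4 × C (aromatic): 1 H each → 4
  3 × C: no H
  3 × O: no H
  2 × O (charge -1): no H
  1 × C: 3 H
  1 × Cl: no H
  1 × N (aromatic): no H
  1 × S: 1 H
  Total hydrogens = 8.
Net charge -2.
Molecular formula: [C14H8ClNO5S]2-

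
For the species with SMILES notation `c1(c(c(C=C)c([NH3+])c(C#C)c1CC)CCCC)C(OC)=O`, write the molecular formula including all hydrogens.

C18H24NO2+

Heavy atoms from the SMILES: 18 C, 1 N, 2 O.
Implicit hydrogens by atom environment:
  6 × C (aromatic): no H
  5 × C: 2 H each → 10
  3 × C: 3 H each → 9
  2 × C: 1 H each → 2
  2 × C: no H
  2 × O: no H
  1 × N (charge +1): 3 H
  Total hydrogens = 24.
Net charge +1.
Molecular formula: C18H24NO2+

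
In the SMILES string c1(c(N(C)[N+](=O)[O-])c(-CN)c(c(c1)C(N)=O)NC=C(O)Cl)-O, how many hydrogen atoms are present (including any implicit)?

Hydrogens are implicit in SMILES; fill each atom to its normal valence:
  5 × C (aromatic): no H
  2 × C: no H
  2 × N: 2 H each → 4
  2 × O: 1 H each → 2
  2 × O: no H
  1 × C: 3 H
  1 × C: 2 H
  1 × C (aromatic): 1 H
  1 × C: 1 H
  1 × Cl: no H
  1 × N: 1 H
  1 × N: no H
  1 × N (charge +1): no H
  1 × O (charge -1): no H
  Total hydrogens = 14.

14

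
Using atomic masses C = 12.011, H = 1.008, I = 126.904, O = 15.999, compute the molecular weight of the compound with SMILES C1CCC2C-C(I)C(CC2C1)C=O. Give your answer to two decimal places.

292.16

Molecular formula: C11H17IO.
M = 11×12.011 + 17×1.008 + 1×126.904 + 1×15.999 = 292.16 g/mol.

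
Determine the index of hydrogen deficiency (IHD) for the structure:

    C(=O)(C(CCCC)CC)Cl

Molecular formula from the SMILES: C8H15ClO.
DoU = (2C + 2 + N − H − X)/2 = (2·8 + 2 + 0 − 15 − 1)/2 = 2/2 = 1.
(Structurally: 0 ring(s) + 1 π bond(s) = 1.)

1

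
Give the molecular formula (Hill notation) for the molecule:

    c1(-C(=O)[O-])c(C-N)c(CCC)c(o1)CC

Heavy atoms from the SMILES: 11 C, 1 N, 3 O.
Implicit hydrogens by atom environment:
  4 × C: 2 H each → 8
  4 × C (aromatic): no H
  2 × C: 3 H each → 6
  1 × C: no H
  1 × N: 2 H
  1 × O (aromatic): no H
  1 × O: no H
  1 × O (charge -1): no H
  Total hydrogens = 16.
Net charge -1.
Molecular formula: C11H16NO3-

C11H16NO3-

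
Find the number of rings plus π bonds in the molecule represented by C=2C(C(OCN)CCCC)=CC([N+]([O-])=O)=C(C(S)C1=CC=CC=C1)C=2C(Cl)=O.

10

Molecular formula from the SMILES: C20H23ClN2O4S.
DoU = (2C + 2 + N − H − X)/2 = (2·20 + 2 + 2 − 23 − 1)/2 = 20/2 = 10.
(Structurally: 2 ring(s) + 8 π bond(s) = 10.)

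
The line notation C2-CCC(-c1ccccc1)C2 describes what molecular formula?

C11H14

Heavy atoms from the SMILES: 11 C.
Implicit hydrogens by atom environment:
  5 × C (aromatic): 1 H each → 5
  4 × C: 2 H each → 8
  1 × C: 1 H
  1 × C (aromatic): no H
  Total hydrogens = 14.
Molecular formula: C11H14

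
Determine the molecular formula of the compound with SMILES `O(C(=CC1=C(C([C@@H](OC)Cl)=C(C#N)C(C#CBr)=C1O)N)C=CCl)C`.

Heavy atoms from the SMILES: 1 Br, 16 C, 2 Cl, 2 N, 3 O.
Implicit hydrogens by atom environment:
  6 × C (aromatic): no H
  4 × C: 1 H each → 4
  4 × C: no H
  2 × C: 3 H each → 6
  2 × Cl: no H
  2 × O: no H
  1 × Br: no H
  1 × N: 2 H
  1 × N: no H
  1 × O: 1 H
  Total hydrogens = 13.
Molecular formula: C16H13BrCl2N2O3

C16H13BrCl2N2O3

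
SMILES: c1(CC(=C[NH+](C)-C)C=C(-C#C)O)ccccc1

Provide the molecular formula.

Heavy atoms from the SMILES: 15 C, 1 N, 1 O.
Implicit hydrogens by atom environment:
  5 × C (aromatic): 1 H each → 5
  3 × C: 1 H each → 3
  3 × C: no H
  2 × C: 3 H each → 6
  1 × C: 2 H
  1 × C (aromatic): no H
  1 × N (charge +1): 1 H
  1 × O: 1 H
  Total hydrogens = 18.
Net charge +1.
Molecular formula: C15H18NO+

C15H18NO+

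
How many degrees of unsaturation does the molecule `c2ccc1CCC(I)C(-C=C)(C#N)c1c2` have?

8

Molecular formula from the SMILES: C13H12IN.
DoU = (2C + 2 + N − H − X)/2 = (2·13 + 2 + 1 − 12 − 1)/2 = 16/2 = 8.
(Structurally: 2 ring(s) + 6 π bond(s) = 8.)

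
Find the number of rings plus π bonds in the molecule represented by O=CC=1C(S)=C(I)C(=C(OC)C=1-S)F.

Molecular formula from the SMILES: C8H6FIO2S2.
DoU = (2C + 2 + N − H − X)/2 = (2·8 + 2 + 0 − 6 − 2)/2 = 10/2 = 5.
(Structurally: 1 ring(s) + 4 π bond(s) = 5.)

5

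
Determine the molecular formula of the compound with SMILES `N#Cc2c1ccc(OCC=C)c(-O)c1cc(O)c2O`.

Heavy atoms from the SMILES: 14 C, 1 N, 4 O.
Implicit hydrogens by atom environment:
  7 × C (aromatic): no H
  3 × C (aromatic): 1 H each → 3
  3 × O: 1 H each → 3
  2 × C: 2 H each → 4
  1 × C: 1 H
  1 × C: no H
  1 × N: no H
  1 × O: no H
  Total hydrogens = 11.
Molecular formula: C14H11NO4

C14H11NO4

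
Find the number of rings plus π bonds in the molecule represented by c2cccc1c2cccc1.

7

Molecular formula from the SMILES: C10H8.
DoU = (2C + 2 + N − H − X)/2 = (2·10 + 2 + 0 − 8 − 0)/2 = 14/2 = 7.
(Structurally: 2 ring(s) + 5 π bond(s) = 7.)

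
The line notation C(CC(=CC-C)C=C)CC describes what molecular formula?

C10H18

Heavy atoms from the SMILES: 10 C.
Implicit hydrogens by atom environment:
  5 × C: 2 H each → 10
  2 × C: 3 H each → 6
  2 × C: 1 H each → 2
  1 × C: no H
  Total hydrogens = 18.
Molecular formula: C10H18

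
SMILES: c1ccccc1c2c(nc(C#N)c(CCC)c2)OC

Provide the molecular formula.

Heavy atoms from the SMILES: 16 C, 2 N, 1 O.
Implicit hydrogens by atom environment:
  6 × C (aromatic): 1 H each → 6
  5 × C (aromatic): no H
  2 × C: 3 H each → 6
  2 × C: 2 H each → 4
  1 × C: no H
  1 × N (aromatic): no H
  1 × N: no H
  1 × O: no H
  Total hydrogens = 16.
Molecular formula: C16H16N2O

C16H16N2O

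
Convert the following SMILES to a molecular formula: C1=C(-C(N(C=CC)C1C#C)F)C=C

Heavy atoms from the SMILES: 11 C, 1 F, 1 N.
Implicit hydrogens by atom environment:
  7 × C: 1 H each → 7
  2 × C: no H
  1 × C: 3 H
  1 × C: 2 H
  1 × F: no H
  1 × N: no H
  Total hydrogens = 12.
Molecular formula: C11H12FN

C11H12FN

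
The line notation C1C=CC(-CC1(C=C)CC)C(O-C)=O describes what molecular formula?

C12H18O2

Heavy atoms from the SMILES: 12 C, 2 O.
Implicit hydrogens by atom environment:
  4 × C: 2 H each → 8
  4 × C: 1 H each → 4
  2 × C: 3 H each → 6
  2 × C: no H
  2 × O: no H
  Total hydrogens = 18.
Molecular formula: C12H18O2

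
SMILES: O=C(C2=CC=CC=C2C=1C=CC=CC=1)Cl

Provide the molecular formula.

Heavy atoms from the SMILES: 13 C, 1 Cl, 1 O.
Implicit hydrogens by atom environment:
  9 × C (aromatic): 1 H each → 9
  3 × C (aromatic): no H
  1 × C: no H
  1 × Cl: no H
  1 × O: no H
  Total hydrogens = 9.
Molecular formula: C13H9ClO

C13H9ClO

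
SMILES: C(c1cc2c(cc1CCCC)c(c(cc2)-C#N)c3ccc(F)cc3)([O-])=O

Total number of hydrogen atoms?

Hydrogens are implicit in SMILES; fill each atom to its normal valence:
  8 × C (aromatic): 1 H each → 8
  8 × C (aromatic): no H
  3 × C: 2 H each → 6
  2 × C: no H
  1 × C: 3 H
  1 × F: no H
  1 × N: no H
  1 × O: no H
  1 × O (charge -1): no H
  Total hydrogens = 17.

17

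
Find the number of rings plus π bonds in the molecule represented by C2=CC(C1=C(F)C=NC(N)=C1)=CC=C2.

Molecular formula from the SMILES: C11H9FN2.
DoU = (2C + 2 + N − H − X)/2 = (2·11 + 2 + 2 − 9 − 1)/2 = 16/2 = 8.
(Structurally: 2 ring(s) + 6 π bond(s) = 8.)

8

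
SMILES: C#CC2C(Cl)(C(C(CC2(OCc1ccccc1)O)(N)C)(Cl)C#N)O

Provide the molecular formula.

C17H18Cl2N2O3

Heavy atoms from the SMILES: 17 C, 2 Cl, 2 N, 3 O.
Implicit hydrogens by atom environment:
  6 × C: no H
  5 × C (aromatic): 1 H each → 5
  2 × C: 2 H each → 4
  2 × C: 1 H each → 2
  2 × Cl: no H
  2 × O: 1 H each → 2
  1 × C: 3 H
  1 × C (aromatic): no H
  1 × N: 2 H
  1 × N: no H
  1 × O: no H
  Total hydrogens = 18.
Molecular formula: C17H18Cl2N2O3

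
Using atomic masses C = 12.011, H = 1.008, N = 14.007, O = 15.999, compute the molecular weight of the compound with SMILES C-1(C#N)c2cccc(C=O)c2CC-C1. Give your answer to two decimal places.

185.23

Molecular formula: C12H11NO.
M = 12×12.011 + 11×1.008 + 1×14.007 + 1×15.999 = 185.23 g/mol.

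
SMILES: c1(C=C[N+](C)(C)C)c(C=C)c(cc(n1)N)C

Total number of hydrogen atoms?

Hydrogens are implicit in SMILES; fill each atom to its normal valence:
  4 × C: 3 H each → 12
  4 × C (aromatic): no H
  3 × C: 1 H each → 3
  1 × C: 2 H
  1 × C (aromatic): 1 H
  1 × N: 2 H
  1 × N (aromatic): no H
  1 × N (charge +1): no H
  Total hydrogens = 20.

20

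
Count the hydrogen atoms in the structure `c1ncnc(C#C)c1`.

4

Hydrogens are implicit in SMILES; fill each atom to its normal valence:
  3 × C (aromatic): 1 H each → 3
  2 × N (aromatic): no H
  1 × C: 1 H
  1 × C (aromatic): no H
  1 × C: no H
  Total hydrogens = 4.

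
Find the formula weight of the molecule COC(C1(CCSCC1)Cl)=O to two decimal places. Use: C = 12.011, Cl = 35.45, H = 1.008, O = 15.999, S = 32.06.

Molecular formula: C7H11ClO2S.
M = 7×12.011 + 1×35.45 + 11×1.008 + 2×15.999 + 1×32.06 = 194.67 g/mol.

194.67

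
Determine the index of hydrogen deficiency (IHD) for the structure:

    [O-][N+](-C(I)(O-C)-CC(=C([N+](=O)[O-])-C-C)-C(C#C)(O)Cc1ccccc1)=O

9

Molecular formula from the SMILES: C17H19IN2O6.
DoU = (2C + 2 + N − H − X)/2 = (2·17 + 2 + 2 − 19 − 1)/2 = 18/2 = 9.
(Structurally: 1 ring(s) + 8 π bond(s) = 9.)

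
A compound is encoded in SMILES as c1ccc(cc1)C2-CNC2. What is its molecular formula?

Heavy atoms from the SMILES: 9 C, 1 N.
Implicit hydrogens by atom environment:
  5 × C (aromatic): 1 H each → 5
  2 × C: 2 H each → 4
  1 × C: 1 H
  1 × C (aromatic): no H
  1 × N: 1 H
  Total hydrogens = 11.
Molecular formula: C9H11N

C9H11N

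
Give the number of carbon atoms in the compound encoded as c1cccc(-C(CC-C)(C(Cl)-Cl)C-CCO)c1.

14

The symbol for carbon appears 14 times in the SMILES. Lowercase c denotes aromatic carbon and counts toward C.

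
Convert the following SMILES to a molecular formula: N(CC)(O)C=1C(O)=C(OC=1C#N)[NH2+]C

Heavy atoms from the SMILES: 8 C, 3 N, 3 O.
Implicit hydrogens by atom environment:
  4 × C (aromatic): no H
  2 × C: 3 H each → 6
  2 × N: no H
  2 × O: 1 H each → 2
  1 × C: 2 H
  1 × C: no H
  1 × N (charge +1): 2 H
  1 × O (aromatic): no H
  Total hydrogens = 12.
Net charge +1.
Molecular formula: C8H12N3O3+

C8H12N3O3+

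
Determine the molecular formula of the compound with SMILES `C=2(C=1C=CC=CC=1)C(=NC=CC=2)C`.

C12H11N

Heavy atoms from the SMILES: 12 C, 1 N.
Implicit hydrogens by atom environment:
  8 × C (aromatic): 1 H each → 8
  3 × C (aromatic): no H
  1 × C: 3 H
  1 × N (aromatic): no H
  Total hydrogens = 11.
Molecular formula: C12H11N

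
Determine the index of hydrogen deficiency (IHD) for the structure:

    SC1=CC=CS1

Molecular formula from the SMILES: C4H4S2.
DoU = (2C + 2 + N − H − X)/2 = (2·4 + 2 + 0 − 4 − 0)/2 = 6/2 = 3.
(Structurally: 1 ring(s) + 2 π bond(s) = 3.)

3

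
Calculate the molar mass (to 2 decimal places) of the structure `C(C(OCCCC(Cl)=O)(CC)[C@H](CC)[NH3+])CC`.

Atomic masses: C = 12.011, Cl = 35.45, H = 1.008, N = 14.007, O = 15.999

Molecular formula: C13H27ClNO2+.
M = 13×12.011 + 1×35.45 + 27×1.008 + 1×14.007 + 2×15.999 = 264.81 g/mol.

264.81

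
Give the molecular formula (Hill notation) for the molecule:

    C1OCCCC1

C5H10O

Heavy atoms from the SMILES: 5 C, 1 O.
Implicit hydrogens by atom environment:
  5 × C: 2 H each → 10
  1 × O: no H
  Total hydrogens = 10.
Molecular formula: C5H10O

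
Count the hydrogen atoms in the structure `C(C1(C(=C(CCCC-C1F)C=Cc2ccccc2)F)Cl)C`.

21

Hydrogens are implicit in SMILES; fill each atom to its normal valence:
  5 × C: 2 H each → 10
  5 × C (aromatic): 1 H each → 5
  3 × C: 1 H each → 3
  3 × C: no H
  2 × F: no H
  1 × C: 3 H
  1 × C (aromatic): no H
  1 × Cl: no H
  Total hydrogens = 21.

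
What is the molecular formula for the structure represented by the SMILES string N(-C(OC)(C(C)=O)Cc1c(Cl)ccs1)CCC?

C12H18ClNO2S

Heavy atoms from the SMILES: 12 C, 1 Cl, 1 N, 2 O, 1 S.
Implicit hydrogens by atom environment:
  3 × C: 3 H each → 9
  3 × C: 2 H each → 6
  2 × C (aromatic): 1 H each → 2
  2 × C (aromatic): no H
  2 × C: no H
  2 × O: no H
  1 × Cl: no H
  1 × N: 1 H
  1 × S (aromatic): no H
  Total hydrogens = 18.
Molecular formula: C12H18ClNO2S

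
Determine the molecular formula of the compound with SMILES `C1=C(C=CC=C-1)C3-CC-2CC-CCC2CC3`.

C16H22

Heavy atoms from the SMILES: 16 C.
Implicit hydrogens by atom environment:
  7 × C: 2 H each → 14
  5 × C (aromatic): 1 H each → 5
  3 × C: 1 H each → 3
  1 × C (aromatic): no H
  Total hydrogens = 22.
Molecular formula: C16H22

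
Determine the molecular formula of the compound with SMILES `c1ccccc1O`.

Heavy atoms from the SMILES: 6 C, 1 O.
Implicit hydrogens by atom environment:
  5 × C (aromatic): 1 H each → 5
  1 × C (aromatic): no H
  1 × O: 1 H
  Total hydrogens = 6.
Molecular formula: C6H6O

C6H6O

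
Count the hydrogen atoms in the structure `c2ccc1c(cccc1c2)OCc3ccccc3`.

Hydrogens are implicit in SMILES; fill each atom to its normal valence:
  12 × C (aromatic): 1 H each → 12
  4 × C (aromatic): no H
  1 × C: 2 H
  1 × O: no H
  Total hydrogens = 14.

14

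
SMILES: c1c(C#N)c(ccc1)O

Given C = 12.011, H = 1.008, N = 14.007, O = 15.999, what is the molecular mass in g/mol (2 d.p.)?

119.12

Molecular formula: C7H5NO.
M = 7×12.011 + 5×1.008 + 1×14.007 + 1×15.999 = 119.12 g/mol.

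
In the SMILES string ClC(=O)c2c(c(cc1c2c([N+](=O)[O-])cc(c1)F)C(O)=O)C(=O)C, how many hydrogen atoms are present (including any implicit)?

Hydrogens are implicit in SMILES; fill each atom to its normal valence:
  7 × C (aromatic): no H
  4 × O: no H
  3 × C (aromatic): 1 H each → 3
  3 × C: no H
  1 × C: 3 H
  1 × Cl: no H
  1 × F: no H
  1 × N (charge +1): no H
  1 × O: 1 H
  1 × O (charge -1): no H
  Total hydrogens = 7.

7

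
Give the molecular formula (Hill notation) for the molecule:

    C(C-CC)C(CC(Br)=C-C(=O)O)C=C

Heavy atoms from the SMILES: 1 Br, 11 C, 2 O.
Implicit hydrogens by atom environment:
  5 × C: 2 H each → 10
  3 × C: 1 H each → 3
  2 × C: no H
  1 × Br: no H
  1 × C: 3 H
  1 × O: 1 H
  1 × O: no H
  Total hydrogens = 17.
Molecular formula: C11H17BrO2

C11H17BrO2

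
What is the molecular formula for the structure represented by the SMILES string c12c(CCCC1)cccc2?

C10H12

Heavy atoms from the SMILES: 10 C.
Implicit hydrogens by atom environment:
  4 × C: 2 H each → 8
  4 × C (aromatic): 1 H each → 4
  2 × C (aromatic): no H
  Total hydrogens = 12.
Molecular formula: C10H12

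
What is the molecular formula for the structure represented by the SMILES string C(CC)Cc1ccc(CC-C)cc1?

Heavy atoms from the SMILES: 13 C.
Implicit hydrogens by atom environment:
  5 × C: 2 H each → 10
  4 × C (aromatic): 1 H each → 4
  2 × C: 3 H each → 6
  2 × C (aromatic): no H
  Total hydrogens = 20.
Molecular formula: C13H20

C13H20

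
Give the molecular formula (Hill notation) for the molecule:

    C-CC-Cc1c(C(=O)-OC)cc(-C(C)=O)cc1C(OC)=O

C16H20O5

Heavy atoms from the SMILES: 16 C, 5 O.
Implicit hydrogens by atom environment:
  5 × O: no H
  4 × C: 3 H each → 12
  4 × C (aromatic): no H
  3 × C: 2 H each → 6
  3 × C: no H
  2 × C (aromatic): 1 H each → 2
  Total hydrogens = 20.
Molecular formula: C16H20O5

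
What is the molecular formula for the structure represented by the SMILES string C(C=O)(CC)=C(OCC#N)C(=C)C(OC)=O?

C11H13NO4

Heavy atoms from the SMILES: 11 C, 1 N, 4 O.
Implicit hydrogens by atom environment:
  5 × C: no H
  4 × O: no H
  3 × C: 2 H each → 6
  2 × C: 3 H each → 6
  1 × C: 1 H
  1 × N: no H
  Total hydrogens = 13.
Molecular formula: C11H13NO4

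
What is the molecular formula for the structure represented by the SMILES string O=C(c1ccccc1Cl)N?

C7H6ClNO

Heavy atoms from the SMILES: 7 C, 1 Cl, 1 N, 1 O.
Implicit hydrogens by atom environment:
  4 × C (aromatic): 1 H each → 4
  2 × C (aromatic): no H
  1 × C: no H
  1 × Cl: no H
  1 × N: 2 H
  1 × O: no H
  Total hydrogens = 6.
Molecular formula: C7H6ClNO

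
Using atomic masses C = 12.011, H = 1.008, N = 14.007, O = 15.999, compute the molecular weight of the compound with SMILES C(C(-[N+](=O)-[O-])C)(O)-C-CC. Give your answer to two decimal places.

Molecular formula: C6H13NO3.
M = 6×12.011 + 13×1.008 + 1×14.007 + 3×15.999 = 147.17 g/mol.

147.17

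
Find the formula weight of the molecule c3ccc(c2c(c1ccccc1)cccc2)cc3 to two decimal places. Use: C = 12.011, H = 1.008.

230.31

Molecular formula: C18H14.
M = 18×12.011 + 14×1.008 = 230.31 g/mol.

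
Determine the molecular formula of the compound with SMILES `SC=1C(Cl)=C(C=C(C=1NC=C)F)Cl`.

Heavy atoms from the SMILES: 8 C, 2 Cl, 1 F, 1 N, 1 S.
Implicit hydrogens by atom environment:
  5 × C (aromatic): no H
  2 × Cl: no H
  1 × C: 2 H
  1 × C (aromatic): 1 H
  1 × C: 1 H
  1 × F: no H
  1 × N: 1 H
  1 × S: 1 H
  Total hydrogens = 6.
Molecular formula: C8H6Cl2FNS

C8H6Cl2FNS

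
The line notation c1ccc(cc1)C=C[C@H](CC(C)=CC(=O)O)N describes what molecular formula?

C14H17NO2

Heavy atoms from the SMILES: 14 C, 1 N, 2 O.
Implicit hydrogens by atom environment:
  5 × C (aromatic): 1 H each → 5
  4 × C: 1 H each → 4
  2 × C: no H
  1 × C: 3 H
  1 × C: 2 H
  1 × C (aromatic): no H
  1 × N: 2 H
  1 × O: 1 H
  1 × O: no H
  Total hydrogens = 17.
Molecular formula: C14H17NO2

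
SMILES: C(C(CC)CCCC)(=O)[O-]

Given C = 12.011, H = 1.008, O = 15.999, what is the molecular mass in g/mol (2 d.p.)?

143.21

Molecular formula: C8H15O2-.
M = 8×12.011 + 15×1.008 + 2×15.999 = 143.21 g/mol.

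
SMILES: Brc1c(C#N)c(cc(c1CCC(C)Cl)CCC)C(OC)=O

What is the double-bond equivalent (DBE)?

Molecular formula from the SMILES: C16H19BrClNO2.
DoU = (2C + 2 + N − H − X)/2 = (2·16 + 2 + 1 − 19 − 2)/2 = 14/2 = 7.
(Structurally: 1 ring(s) + 6 π bond(s) = 7.)

7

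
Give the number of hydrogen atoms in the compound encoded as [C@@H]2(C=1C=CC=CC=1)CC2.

10

Hydrogens are implicit in SMILES; fill each atom to its normal valence:
  5 × C (aromatic): 1 H each → 5
  2 × C: 2 H each → 4
  1 × C: 1 H
  1 × C (aromatic): no H
  Total hydrogens = 10.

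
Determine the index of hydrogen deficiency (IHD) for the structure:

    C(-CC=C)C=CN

Molecular formula from the SMILES: C6H11N.
DoU = (2C + 2 + N − H − X)/2 = (2·6 + 2 + 1 − 11 − 0)/2 = 4/2 = 2.
(Structurally: 0 ring(s) + 2 π bond(s) = 2.)

2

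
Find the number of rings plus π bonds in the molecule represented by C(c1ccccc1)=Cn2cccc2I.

8

Molecular formula from the SMILES: C12H10IN.
DoU = (2C + 2 + N − H − X)/2 = (2·12 + 2 + 1 − 10 − 1)/2 = 16/2 = 8.
(Structurally: 2 ring(s) + 6 π bond(s) = 8.)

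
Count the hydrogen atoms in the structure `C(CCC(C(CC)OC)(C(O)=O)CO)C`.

Hydrogens are implicit in SMILES; fill each atom to its normal valence:
  5 × C: 2 H each → 10
  3 × C: 3 H each → 9
  2 × C: no H
  2 × O: 1 H each → 2
  2 × O: no H
  1 × C: 1 H
  Total hydrogens = 22.

22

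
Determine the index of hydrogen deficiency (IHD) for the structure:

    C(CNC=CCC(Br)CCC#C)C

3

Molecular formula from the SMILES: C11H18BrN.
DoU = (2C + 2 + N − H − X)/2 = (2·11 + 2 + 1 − 18 − 1)/2 = 6/2 = 3.
(Structurally: 0 ring(s) + 3 π bond(s) = 3.)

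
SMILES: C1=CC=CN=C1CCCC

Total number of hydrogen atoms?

13

Hydrogens are implicit in SMILES; fill each atom to its normal valence:
  4 × C (aromatic): 1 H each → 4
  3 × C: 2 H each → 6
  1 × C: 3 H
  1 × C (aromatic): no H
  1 × N (aromatic): no H
  Total hydrogens = 13.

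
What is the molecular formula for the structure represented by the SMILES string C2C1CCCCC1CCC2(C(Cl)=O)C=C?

C13H19ClO

Heavy atoms from the SMILES: 13 C, 1 Cl, 1 O.
Implicit hydrogens by atom environment:
  8 × C: 2 H each → 16
  3 × C: 1 H each → 3
  2 × C: no H
  1 × Cl: no H
  1 × O: no H
  Total hydrogens = 19.
Molecular formula: C13H19ClO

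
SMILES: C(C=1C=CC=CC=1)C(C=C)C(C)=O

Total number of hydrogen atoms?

14

Hydrogens are implicit in SMILES; fill each atom to its normal valence:
  5 × C (aromatic): 1 H each → 5
  2 × C: 2 H each → 4
  2 × C: 1 H each → 2
  1 × C: 3 H
  1 × C: no H
  1 × C (aromatic): no H
  1 × O: no H
  Total hydrogens = 14.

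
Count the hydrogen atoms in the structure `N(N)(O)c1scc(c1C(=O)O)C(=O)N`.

Hydrogens are implicit in SMILES; fill each atom to its normal valence:
  3 × C (aromatic): no H
  2 × C: no H
  2 × N: 2 H each → 4
  2 × O: 1 H each → 2
  2 × O: no H
  1 × C (aromatic): 1 H
  1 × N: no H
  1 × S (aromatic): no H
  Total hydrogens = 7.

7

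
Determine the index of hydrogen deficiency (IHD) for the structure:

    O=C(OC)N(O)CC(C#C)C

3

Molecular formula from the SMILES: C7H11NO3.
DoU = (2C + 2 + N − H − X)/2 = (2·7 + 2 + 1 − 11 − 0)/2 = 6/2 = 3.
(Structurally: 0 ring(s) + 3 π bond(s) = 3.)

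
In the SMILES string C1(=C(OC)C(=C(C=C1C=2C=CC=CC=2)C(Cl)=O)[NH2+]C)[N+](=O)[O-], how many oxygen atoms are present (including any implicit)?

4

The symbol for oxygen appears 4 times in the SMILES.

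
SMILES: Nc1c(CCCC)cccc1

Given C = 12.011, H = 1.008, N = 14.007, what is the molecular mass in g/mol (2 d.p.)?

Molecular formula: C10H15N.
M = 10×12.011 + 15×1.008 + 1×14.007 = 149.24 g/mol.

149.24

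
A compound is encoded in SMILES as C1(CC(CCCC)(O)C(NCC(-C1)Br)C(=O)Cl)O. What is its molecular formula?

Heavy atoms from the SMILES: 1 Br, 12 C, 1 Cl, 1 N, 3 O.
Implicit hydrogens by atom environment:
  6 × C: 2 H each → 12
  3 × C: 1 H each → 3
  2 × C: no H
  2 × O: 1 H each → 2
  1 × Br: no H
  1 × C: 3 H
  1 × Cl: no H
  1 × N: 1 H
  1 × O: no H
  Total hydrogens = 21.
Molecular formula: C12H21BrClNO3

C12H21BrClNO3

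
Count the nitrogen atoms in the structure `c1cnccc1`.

The symbol for nitrogen appears 1 time in the SMILES.

1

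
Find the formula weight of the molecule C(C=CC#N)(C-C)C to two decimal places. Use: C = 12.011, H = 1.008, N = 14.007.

109.17

Molecular formula: C7H11N.
M = 7×12.011 + 11×1.008 + 1×14.007 = 109.17 g/mol.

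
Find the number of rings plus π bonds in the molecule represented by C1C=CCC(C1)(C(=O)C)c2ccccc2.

7

Molecular formula from the SMILES: C14H16O.
DoU = (2C + 2 + N − H − X)/2 = (2·14 + 2 + 0 − 16 − 0)/2 = 14/2 = 7.
(Structurally: 2 ring(s) + 5 π bond(s) = 7.)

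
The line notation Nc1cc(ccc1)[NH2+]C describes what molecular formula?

Heavy atoms from the SMILES: 7 C, 2 N.
Implicit hydrogens by atom environment:
  4 × C (aromatic): 1 H each → 4
  2 × C (aromatic): no H
  1 × C: 3 H
  1 × N (charge +1): 2 H
  1 × N: 2 H
  Total hydrogens = 11.
Net charge +1.
Molecular formula: C7H11N2+

C7H11N2+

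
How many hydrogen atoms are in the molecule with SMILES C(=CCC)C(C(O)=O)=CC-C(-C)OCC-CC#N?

21

Hydrogens are implicit in SMILES; fill each atom to its normal valence:
  5 × C: 2 H each → 10
  4 × C: 1 H each → 4
  3 × C: no H
  2 × C: 3 H each → 6
  2 × O: no H
  1 × N: no H
  1 × O: 1 H
  Total hydrogens = 21.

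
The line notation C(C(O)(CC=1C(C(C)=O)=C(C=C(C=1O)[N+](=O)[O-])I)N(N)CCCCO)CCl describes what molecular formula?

Heavy atoms from the SMILES: 16 C, 1 Cl, 1 I, 3 N, 6 O.
Implicit hydrogens by atom environment:
  7 × C: 2 H each → 14
  5 × C (aromatic): no H
  3 × O: 1 H each → 3
  2 × C: no H
  2 × O: no H
  1 × C: 3 H
  1 × C (aromatic): 1 H
  1 × Cl: no H
  1 × I: no H
  1 × N: 2 H
  1 × N (charge +1): no H
  1 × N: no H
  1 × O (charge -1): no H
  Total hydrogens = 23.
Molecular formula: C16H23ClIN3O6

C16H23ClIN3O6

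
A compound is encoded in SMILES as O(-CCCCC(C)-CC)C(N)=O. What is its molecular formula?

C9H19NO2

Heavy atoms from the SMILES: 9 C, 1 N, 2 O.
Implicit hydrogens by atom environment:
  5 × C: 2 H each → 10
  2 × C: 3 H each → 6
  2 × O: no H
  1 × C: 1 H
  1 × C: no H
  1 × N: 2 H
  Total hydrogens = 19.
Molecular formula: C9H19NO2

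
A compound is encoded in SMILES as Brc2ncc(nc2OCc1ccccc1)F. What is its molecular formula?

Heavy atoms from the SMILES: 1 Br, 11 C, 1 F, 2 N, 1 O.
Implicit hydrogens by atom environment:
  6 × C (aromatic): 1 H each → 6
  4 × C (aromatic): no H
  2 × N (aromatic): no H
  1 × Br: no H
  1 × C: 2 H
  1 × F: no H
  1 × O: no H
  Total hydrogens = 8.
Molecular formula: C11H8BrFN2O

C11H8BrFN2O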